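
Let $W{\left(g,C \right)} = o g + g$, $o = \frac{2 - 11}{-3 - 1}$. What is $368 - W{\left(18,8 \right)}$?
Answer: $\frac{619}{2} \approx 309.5$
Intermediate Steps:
$o = \frac{9}{4}$ ($o = - \frac{9}{-4} = \left(-9\right) \left(- \frac{1}{4}\right) = \frac{9}{4} \approx 2.25$)
$W{\left(g,C \right)} = \frac{13 g}{4}$ ($W{\left(g,C \right)} = \frac{9 g}{4} + g = \frac{13 g}{4}$)
$368 - W{\left(18,8 \right)} = 368 - \frac{13}{4} \cdot 18 = 368 - \frac{117}{2} = \frac{619}{2}$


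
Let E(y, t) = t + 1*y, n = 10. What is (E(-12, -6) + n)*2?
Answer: -16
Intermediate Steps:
E(y, t) = t + y
(E(-12, -6) + n)*2 = ((-6 - 12) + 10)*2 = (-18 + 10)*2 = -8*2 = -16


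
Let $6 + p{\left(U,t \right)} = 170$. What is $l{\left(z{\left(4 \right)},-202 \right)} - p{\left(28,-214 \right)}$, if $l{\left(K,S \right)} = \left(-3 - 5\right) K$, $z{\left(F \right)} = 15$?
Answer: $-284$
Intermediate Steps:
$p{\left(U,t \right)} = 164$ ($p{\left(U,t \right)} = -6 + 170 = 164$)
$l{\left(K,S \right)} = - 8 K$
$l{\left(z{\left(4 \right)},-202 \right)} - p{\left(28,-214 \right)} = \left(-8\right) 15 - 164 = -120 - 164 = -284$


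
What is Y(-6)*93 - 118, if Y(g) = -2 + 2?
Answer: -118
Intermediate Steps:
Y(g) = 0
Y(-6)*93 - 118 = 0*93 - 118 = 0 - 118 = -118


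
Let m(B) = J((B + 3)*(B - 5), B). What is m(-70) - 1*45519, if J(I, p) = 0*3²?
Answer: -45519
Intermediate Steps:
J(I, p) = 0 (J(I, p) = 0*9 = 0)
m(B) = 0
m(-70) - 1*45519 = 0 - 1*45519 = 0 - 45519 = -45519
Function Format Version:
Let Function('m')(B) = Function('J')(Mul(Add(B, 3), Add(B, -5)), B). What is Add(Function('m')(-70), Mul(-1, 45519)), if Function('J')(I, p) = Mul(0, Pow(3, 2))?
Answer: -45519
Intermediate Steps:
Function('J')(I, p) = 0 (Function('J')(I, p) = Mul(0, 9) = 0)
Function('m')(B) = 0
Add(Function('m')(-70), Mul(-1, 45519)) = Add(0, Mul(-1, 45519)) = Add(0, -45519) = -45519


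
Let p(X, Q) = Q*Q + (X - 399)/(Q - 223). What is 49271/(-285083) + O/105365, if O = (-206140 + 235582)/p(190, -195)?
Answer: -394797334097293/2284402468705045 ≈ -0.17282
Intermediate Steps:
p(X, Q) = Q**2 + (-399 + X)/(-223 + Q)
O = 58884/76051 (O = (-206140 + 235582)/(((-399 + 190 + (-195)**3 - 223*(-195)**2)/(-223 - 195))) = 29442/(((-399 + 190 - 7414875 - 223*38025)/(-418))) = 29442/((-(-399 + 190 - 7414875 - 8479575)/418)) = 29442/((-1/418*(-15894659))) = 29442/(76051/2) = 29442*(2/76051) = 58884/76051 ≈ 0.77427)
49271/(-285083) + O/105365 = 49271/(-285083) + (58884/76051)/105365 = 49271*(-1/285083) + (58884/76051)*(1/105365) = -49271/285083 + 58884/8013113615 = -394797334097293/2284402468705045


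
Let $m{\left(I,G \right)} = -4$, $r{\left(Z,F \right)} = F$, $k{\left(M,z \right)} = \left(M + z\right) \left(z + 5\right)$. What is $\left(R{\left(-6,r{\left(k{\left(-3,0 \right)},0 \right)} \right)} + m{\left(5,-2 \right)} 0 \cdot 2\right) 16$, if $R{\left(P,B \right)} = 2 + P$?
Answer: $-64$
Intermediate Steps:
$k{\left(M,z \right)} = \left(5 + z\right) \left(M + z\right)$ ($k{\left(M,z \right)} = \left(M + z\right) \left(5 + z\right) = \left(5 + z\right) \left(M + z\right)$)
$\left(R{\left(-6,r{\left(k{\left(-3,0 \right)},0 \right)} \right)} + m{\left(5,-2 \right)} 0 \cdot 2\right) 16 = \left(\left(2 - 6\right) + \left(-4\right) 0 \cdot 2\right) 16 = \left(-4 + 0 \cdot 2\right) 16 = \left(-4 + 0\right) 16 = \left(-4\right) 16 = -64$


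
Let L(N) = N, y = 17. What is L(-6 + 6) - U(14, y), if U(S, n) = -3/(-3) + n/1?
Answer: -18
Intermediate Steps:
U(S, n) = 1 + n (U(S, n) = -3*(-1/3) + n*1 = 1 + n)
L(-6 + 6) - U(14, y) = (-6 + 6) - (1 + 17) = 0 - 1*18 = 0 - 18 = -18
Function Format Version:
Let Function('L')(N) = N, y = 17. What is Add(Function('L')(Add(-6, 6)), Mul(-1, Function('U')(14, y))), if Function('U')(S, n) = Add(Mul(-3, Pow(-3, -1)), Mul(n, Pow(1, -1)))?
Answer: -18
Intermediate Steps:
Function('U')(S, n) = Add(1, n) (Function('U')(S, n) = Add(Mul(-3, Rational(-1, 3)), Mul(n, 1)) = Add(1, n))
Add(Function('L')(Add(-6, 6)), Mul(-1, Function('U')(14, y))) = Add(Add(-6, 6), Mul(-1, Add(1, 17))) = Add(0, Mul(-1, 18)) = Add(0, -18) = -18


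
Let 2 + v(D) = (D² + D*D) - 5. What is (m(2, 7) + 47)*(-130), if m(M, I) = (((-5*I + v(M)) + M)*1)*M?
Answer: 2210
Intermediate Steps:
v(D) = -7 + 2*D² (v(D) = -2 + ((D² + D*D) - 5) = -2 + ((D² + D²) - 5) = -2 + (2*D² - 5) = -2 + (-5 + 2*D²) = -7 + 2*D²)
m(M, I) = M*(-7 + M - 5*I + 2*M²) (m(M, I) = (((-5*I + (-7 + 2*M²)) + M)*1)*M = (((-7 - 5*I + 2*M²) + M)*1)*M = ((-7 + M - 5*I + 2*M²)*1)*M = (-7 + M - 5*I + 2*M²)*M = M*(-7 + M - 5*I + 2*M²))
(m(2, 7) + 47)*(-130) = (2*(-7 + 2 - 5*7 + 2*2²) + 47)*(-130) = (2*(-7 + 2 - 35 + 2*4) + 47)*(-130) = (2*(-7 + 2 - 35 + 8) + 47)*(-130) = (2*(-32) + 47)*(-130) = (-64 + 47)*(-130) = -17*(-130) = 2210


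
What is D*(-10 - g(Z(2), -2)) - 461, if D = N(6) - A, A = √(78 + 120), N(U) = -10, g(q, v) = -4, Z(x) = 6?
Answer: -401 + 18*√22 ≈ -316.57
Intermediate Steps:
A = 3*√22 (A = √198 = 3*√22 ≈ 14.071)
D = -10 - 3*√22 ≈ -24.071
D*(-10 - g(Z(2), -2)) - 461 = (-10 - 3*√22)*(-10 - 1*(-4)) - 461 = (-10 - 3*√22)*(-10 + 4) - 461 = (-10 - 3*√22)*(-6) - 461 = (60 + 18*√22) - 461 = -401 + 18*√22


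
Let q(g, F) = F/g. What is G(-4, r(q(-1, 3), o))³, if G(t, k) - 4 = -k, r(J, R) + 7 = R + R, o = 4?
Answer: 27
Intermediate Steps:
r(J, R) = -7 + 2*R (r(J, R) = -7 + (R + R) = -7 + 2*R)
G(t, k) = 4 - k
G(-4, r(q(-1, 3), o))³ = (4 - (-7 + 2*4))³ = (4 - (-7 + 8))³ = (4 - 1*1)³ = (4 - 1)³ = 3³ = 27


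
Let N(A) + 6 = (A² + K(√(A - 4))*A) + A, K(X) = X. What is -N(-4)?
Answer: -6 + 8*I*√2 ≈ -6.0 + 11.314*I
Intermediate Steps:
N(A) = -6 + A + A² + A*√(-4 + A) (N(A) = -6 + ((A² + √(A - 4)*A) + A) = -6 + ((A² + √(-4 + A)*A) + A) = -6 + ((A² + A*√(-4 + A)) + A) = -6 + (A + A² + A*√(-4 + A)) = -6 + A + A² + A*√(-4 + A))
-N(-4) = -(-6 - 4 + (-4)² - 4*√(-4 - 4)) = -(-6 - 4 + 16 - 8*I*√2) = -(6 - 8*I*√2) = -6 + 8*I*√2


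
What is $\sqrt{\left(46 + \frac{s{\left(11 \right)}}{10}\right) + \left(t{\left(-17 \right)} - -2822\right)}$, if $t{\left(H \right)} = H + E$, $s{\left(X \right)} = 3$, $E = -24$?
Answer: $\frac{7 \sqrt{5770}}{10} \approx 53.172$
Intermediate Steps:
$t{\left(H \right)} = -24 + H$ ($t{\left(H \right)} = H - 24 = -24 + H$)
$\sqrt{\left(46 + \frac{s{\left(11 \right)}}{10}\right) + \left(t{\left(-17 \right)} - -2822\right)} = \sqrt{\left(46 + \frac{1}{10} \cdot 3\right) - -2781} = \sqrt{\left(46 + \frac{1}{10} \cdot 3\right) + \left(-41 + 2822\right)} = \sqrt{\left(46 + \frac{3}{10}\right) + 2781} = \sqrt{\frac{463}{10} + 2781} = \sqrt{\frac{28273}{10}} = \frac{7 \sqrt{5770}}{10}$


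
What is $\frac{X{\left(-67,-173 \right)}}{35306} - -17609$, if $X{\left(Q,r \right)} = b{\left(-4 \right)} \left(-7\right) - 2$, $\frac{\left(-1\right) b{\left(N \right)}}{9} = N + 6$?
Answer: $\frac{310851739}{17653} \approx 17609.0$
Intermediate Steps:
$b{\left(N \right)} = -54 - 9 N$ ($b{\left(N \right)} = - 9 \left(N + 6\right) = - 9 \left(6 + N\right) = -54 - 9 N$)
$X{\left(Q,r \right)} = 124$ ($X{\left(Q,r \right)} = \left(-54 - -36\right) \left(-7\right) - 2 = \left(-54 + 36\right) \left(-7\right) - 2 = \left(-18\right) \left(-7\right) - 2 = 126 - 2 = 124$)
$\frac{X{\left(-67,-173 \right)}}{35306} - -17609 = \frac{124}{35306} - -17609 = 124 \cdot \frac{1}{35306} + 17609 = \frac{62}{17653} + 17609 = \frac{310851739}{17653}$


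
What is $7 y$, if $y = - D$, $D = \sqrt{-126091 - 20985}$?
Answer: $- 14 i \sqrt{36769} \approx - 2684.5 i$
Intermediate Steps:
$D = 2 i \sqrt{36769}$ ($D = \sqrt{-147076} = 2 i \sqrt{36769} \approx 383.5 i$)
$y = - 2 i \sqrt{36769} \approx - 383.5 i$
$7 y = 7 \left(- 2 i \sqrt{36769}\right) = - 14 i \sqrt{36769}$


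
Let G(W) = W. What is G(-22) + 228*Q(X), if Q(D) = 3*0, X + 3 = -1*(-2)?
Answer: -22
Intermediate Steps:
X = -1 (X = -3 - 1*(-2) = -3 + 2 = -1)
Q(D) = 0
G(-22) + 228*Q(X) = -22 + 228*0 = -22 + 0 = -22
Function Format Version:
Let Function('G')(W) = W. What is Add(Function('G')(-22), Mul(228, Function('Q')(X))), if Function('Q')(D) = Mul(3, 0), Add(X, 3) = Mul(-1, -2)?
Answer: -22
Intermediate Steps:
X = -1 (X = Add(-3, Mul(-1, -2)) = Add(-3, 2) = -1)
Function('Q')(D) = 0
Add(Function('G')(-22), Mul(228, Function('Q')(X))) = Add(-22, Mul(228, 0)) = Add(-22, 0) = -22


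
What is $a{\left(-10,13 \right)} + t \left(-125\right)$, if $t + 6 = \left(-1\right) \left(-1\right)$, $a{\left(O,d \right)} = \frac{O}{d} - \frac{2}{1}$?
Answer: $\frac{8089}{13} \approx 622.23$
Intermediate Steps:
$a{\left(O,d \right)} = -2 + \frac{O}{d}$ ($a{\left(O,d \right)} = \frac{O}{d} - 2 = -2 + \frac{O}{d}$)
$t = -5$ ($t = -6 - -1 = -6 + 1 = -5$)
$a{\left(-10,13 \right)} + t \left(-125\right) = \left(-2 - \frac{10}{13}\right) - -625 = \left(-2 - \frac{10}{13}\right) + 625 = - \frac{36}{13} + 625 = \frac{8089}{13}$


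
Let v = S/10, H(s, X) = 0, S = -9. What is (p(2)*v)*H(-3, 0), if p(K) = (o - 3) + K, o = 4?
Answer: 0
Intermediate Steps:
p(K) = 1 + K (p(K) = (4 - 3) + K = 1 + K)
v = -9/10 ≈ -0.90000
(p(2)*v)*H(-3, 0) = ((1 + 2)*(-9/10))*0 = (3*(-9/10))*0 = -27/10*0 = 0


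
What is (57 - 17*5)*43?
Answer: -1204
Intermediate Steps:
(57 - 17*5)*43 = (57 - 85)*43 = -28*43 = -1204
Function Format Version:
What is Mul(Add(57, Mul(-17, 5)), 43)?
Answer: -1204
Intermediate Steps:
Mul(Add(57, Mul(-17, 5)), 43) = Mul(Add(57, -85), 43) = Mul(-28, 43) = -1204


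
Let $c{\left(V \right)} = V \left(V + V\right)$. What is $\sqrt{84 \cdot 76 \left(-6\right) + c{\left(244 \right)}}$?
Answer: $8 \sqrt{1262} \approx 284.2$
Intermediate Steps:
$c{\left(V \right)} = 2 V^{2}$ ($c{\left(V \right)} = V 2 V = 2 V^{2}$)
$\sqrt{84 \cdot 76 \left(-6\right) + c{\left(244 \right)}} = \sqrt{84 \cdot 76 \left(-6\right) + 2 \cdot 244^{2}} = \sqrt{6384 \left(-6\right) + 2 \cdot 59536} = \sqrt{-38304 + 119072} = \sqrt{80768} = 8 \sqrt{1262}$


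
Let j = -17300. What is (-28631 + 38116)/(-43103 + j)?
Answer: -1355/8629 ≈ -0.15703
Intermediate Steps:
(-28631 + 38116)/(-43103 + j) = (-28631 + 38116)/(-43103 - 17300) = 9485/(-60403) = 9485*(-1/60403) = -1355/8629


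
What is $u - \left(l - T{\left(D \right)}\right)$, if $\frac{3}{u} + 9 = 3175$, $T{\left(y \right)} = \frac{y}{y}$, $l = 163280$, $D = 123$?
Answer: $- \frac{516941311}{3166} \approx -1.6328 \cdot 10^{5}$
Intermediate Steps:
$T{\left(y \right)} = 1$
$u = \frac{3}{3166}$ ($u = \frac{3}{-9 + 3175} = \frac{3}{3166} \approx 0.00094757$)
$u - \left(l - T{\left(D \right)}\right) = \frac{3}{3166} + \left(1 - 163280\right) = \frac{3}{3166} - 163279 = - \frac{516941311}{3166}$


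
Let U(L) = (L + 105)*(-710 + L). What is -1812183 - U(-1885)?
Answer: -6431283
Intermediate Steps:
U(L) = (-710 + L)*(105 + L) (U(L) = (105 + L)*(-710 + L) = (-710 + L)*(105 + L))
-1812183 - U(-1885) = -1812183 - (-74550 + (-1885)² - 605*(-1885)) = -1812183 - (-74550 + 3553225 + 1140425) = -1812183 - 1*4619100 = -1812183 - 4619100 = -6431283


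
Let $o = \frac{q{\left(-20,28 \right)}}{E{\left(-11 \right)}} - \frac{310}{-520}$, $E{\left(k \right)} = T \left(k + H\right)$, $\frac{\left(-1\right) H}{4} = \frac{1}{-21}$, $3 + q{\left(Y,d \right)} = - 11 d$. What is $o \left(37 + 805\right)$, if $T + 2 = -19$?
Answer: $- \frac{3845835}{5902} \approx -651.62$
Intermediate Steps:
$q{\left(Y,d \right)} = -3 - 11 d$
$T = -21$ ($T = -2 - 19 = -21$)
$H = \frac{4}{21}$ ($H = - \frac{4}{-21} = \left(-4\right) \left(- \frac{1}{21}\right) = \frac{4}{21} \approx 0.19048$)
$E{\left(k \right)} = -4 - 21 k$ ($E{\left(k \right)} = - 21 \left(k + \frac{4}{21}\right) = - 21 \left(\frac{4}{21} + k\right) = -4 - 21 k$)
$o = - \frac{9135}{11804}$ ($o = \frac{-3 - 308}{-4 - -231} - \frac{310}{-520} = \frac{-3 - 308}{-4 + 231} - - \frac{31}{52} = - \frac{311}{227} + \frac{31}{52} = - \frac{9135}{11804} \approx -0.77389$)
$o \left(37 + 805\right) = - \frac{9135 \left(37 + 805\right)}{11804} = \left(- \frac{9135}{11804}\right) 842 = - \frac{3845835}{5902}$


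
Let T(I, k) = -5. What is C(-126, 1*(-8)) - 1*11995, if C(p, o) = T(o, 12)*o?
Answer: -11955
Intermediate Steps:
C(p, o) = -5*o
C(-126, 1*(-8)) - 1*11995 = -5*(-8) - 1*11995 = -5*(-8) - 11995 = 40 - 11995 = -11955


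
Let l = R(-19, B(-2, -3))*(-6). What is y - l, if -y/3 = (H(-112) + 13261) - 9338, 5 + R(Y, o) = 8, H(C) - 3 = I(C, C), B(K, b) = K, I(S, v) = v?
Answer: -11424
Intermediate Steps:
H(C) = 3 + C
R(Y, o) = 3 (R(Y, o) = -5 + 8 = 3)
l = -18 (l = 3*(-6) = -18)
y = -11442 (y = -3*(((3 - 112) + 13261) - 9338) = -3*((-109 + 13261) - 9338) = -3*(13152 - 9338) = -3*3814 = -11442)
y - l = -11442 - 1*(-18) = -11442 + 18 = -11424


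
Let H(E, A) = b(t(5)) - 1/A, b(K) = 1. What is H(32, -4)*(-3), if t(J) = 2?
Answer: -15/4 ≈ -3.7500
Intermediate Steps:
H(E, A) = 1 - 1/A
H(32, -4)*(-3) = ((-1 - 4)/(-4))*(-3) = -¼*(-5)*(-3) = (5/4)*(-3) = -15/4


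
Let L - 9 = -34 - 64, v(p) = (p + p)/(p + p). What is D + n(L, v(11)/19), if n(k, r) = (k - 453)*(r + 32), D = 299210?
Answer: 5354912/19 ≈ 2.8184e+5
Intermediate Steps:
v(p) = 1 (v(p) = (2*p)/((2*p)) = (2*p)*(1/(2*p)) = 1)
L = -89 (L = 9 + (-34 - 64) = 9 - 98 = -89)
n(k, r) = (-453 + k)*(32 + r)
D + n(L, v(11)/19) = 299210 + (-14496 - 453/19 + 32*(-89) - 89/19) = 299210 + (-14496 - 453/19 - 2848 - 89/19) = 299210 - 330078/19 = 5354912/19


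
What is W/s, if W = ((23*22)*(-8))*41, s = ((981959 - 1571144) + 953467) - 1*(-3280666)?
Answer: -1804/39619 ≈ -0.045534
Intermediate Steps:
s = 3644948 (s = (-589185 + 953467) + 3280666 = 364282 + 3280666 = 3644948)
W = -165968 (W = (506*(-8))*41 = -4048*41 = -165968)
W/s = -165968/3644948 = -165968*1/3644948 = -1804/39619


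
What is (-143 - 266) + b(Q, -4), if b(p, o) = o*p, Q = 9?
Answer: -445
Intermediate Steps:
(-143 - 266) + b(Q, -4) = (-143 - 266) - 4*9 = -409 - 36 = -445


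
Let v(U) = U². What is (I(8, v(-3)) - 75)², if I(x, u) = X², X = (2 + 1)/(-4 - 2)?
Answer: 89401/16 ≈ 5587.6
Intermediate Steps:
X = -½ (X = 3/(-6) = 3*(-⅙) = -½ ≈ -0.50000)
I(x, u) = ¼ (I(x, u) = (-½)² = ¼)
(I(8, v(-3)) - 75)² = (¼ - 75)² = (-299/4)² = 89401/16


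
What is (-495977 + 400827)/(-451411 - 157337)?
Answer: 47575/304374 ≈ 0.15630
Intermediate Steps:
(-495977 + 400827)/(-451411 - 157337) = -95150/(-608748) = -95150*(-1/608748) = 47575/304374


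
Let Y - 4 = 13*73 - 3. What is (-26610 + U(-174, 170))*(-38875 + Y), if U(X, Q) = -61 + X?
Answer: 1018096625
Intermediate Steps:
Y = 950 (Y = 4 + (13*73 - 3) = 4 + (949 - 3) = 4 + 946 = 950)
(-26610 + U(-174, 170))*(-38875 + Y) = (-26610 + (-61 - 174))*(-38875 + 950) = (-26610 - 235)*(-37925) = -26845*(-37925) = 1018096625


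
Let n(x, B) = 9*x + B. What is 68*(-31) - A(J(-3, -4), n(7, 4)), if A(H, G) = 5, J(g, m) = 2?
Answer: -2113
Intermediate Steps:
n(x, B) = B + 9*x
68*(-31) - A(J(-3, -4), n(7, 4)) = 68*(-31) - 1*5 = -2108 - 5 = -2113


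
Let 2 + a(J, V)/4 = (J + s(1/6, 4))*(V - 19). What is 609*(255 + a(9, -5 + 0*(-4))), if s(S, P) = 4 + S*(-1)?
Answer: -599865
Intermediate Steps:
s(S, P) = 4 - S
a(J, V) = -8 + 4*(-19 + V)*(23/6 + J) (a(J, V) = -8 + 4*((J + (4 - 1/6))*(V - 19)) = -8 + 4*((J + (4 - 1*1/6))*(-19 + V)) = -8 + 4*((J + (4 - 1/6))*(-19 + V)) = -8 + 4*((J + 23/6)*(-19 + V)) = -8 + 4*((23/6 + J)*(-19 + V)) = -8 + 4*((-19 + V)*(23/6 + J)) = -8 + 4*(-19 + V)*(23/6 + J))
609*(255 + a(9, -5 + 0*(-4))) = 609*(255 + (-898/3 - 76*9 + 46*(-5 + 0*(-4))/3 + 4*9*(-5 + 0*(-4)))) = 609*(255 + (-898/3 - 684 + 46*(-5 + 0)/3 + 4*9*(-5 + 0))) = 609*(255 + (-898/3 - 684 + (46/3)*(-5) + 4*9*(-5))) = 609*(255 + (-898/3 - 684 - 230/3 - 180)) = 609*(255 - 1240) = 609*(-985) = -599865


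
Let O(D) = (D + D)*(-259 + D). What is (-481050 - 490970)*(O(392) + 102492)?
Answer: -200978743280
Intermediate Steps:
O(D) = 2*D*(-259 + D) (O(D) = (2*D)*(-259 + D) = 2*D*(-259 + D))
(-481050 - 490970)*(O(392) + 102492) = (-481050 - 490970)*(2*392*(-259 + 392) + 102492) = -972020*(2*392*133 + 102492) = -972020*(104272 + 102492) = -972020*206764 = -200978743280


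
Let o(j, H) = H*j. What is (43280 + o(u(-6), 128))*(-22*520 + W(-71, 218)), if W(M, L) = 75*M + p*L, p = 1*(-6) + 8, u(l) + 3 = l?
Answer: -687908112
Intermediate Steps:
u(l) = -3 + l
p = 2 (p = -6 + 8 = 2)
W(M, L) = 2*L + 75*M (W(M, L) = 75*M + 2*L = 2*L + 75*M)
(43280 + o(u(-6), 128))*(-22*520 + W(-71, 218)) = (43280 + 128*(-3 - 6))*(-22*520 + (2*218 + 75*(-71))) = (43280 + 128*(-9))*(-11440 + (436 - 5325)) = (43280 - 1152)*(-11440 - 4889) = 42128*(-16329) = -687908112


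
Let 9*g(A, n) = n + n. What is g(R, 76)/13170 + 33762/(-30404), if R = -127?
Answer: -999297113/900946530 ≈ -1.1092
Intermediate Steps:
g(A, n) = 2*n/9 (g(A, n) = (n + n)/9 = (2*n)/9 = 2*n/9)
g(R, 76)/13170 + 33762/(-30404) = ((2/9)*76)/13170 + 33762/(-30404) = (152/9)*(1/13170) + 33762*(-1/30404) = 76/59265 - 16881/15202 = -999297113/900946530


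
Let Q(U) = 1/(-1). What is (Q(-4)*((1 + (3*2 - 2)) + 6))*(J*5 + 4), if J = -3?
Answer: 121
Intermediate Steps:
Q(U) = -1
(Q(-4)*((1 + (3*2 - 2)) + 6))*(J*5 + 4) = (-((1 + (3*2 - 2)) + 6))*(-3*5 + 4) = (-((1 + (6 - 2)) + 6))*(-15 + 4) = -((1 + 4) + 6)*(-11) = -(5 + 6)*(-11) = -1*11*(-11) = -11*(-11) = 121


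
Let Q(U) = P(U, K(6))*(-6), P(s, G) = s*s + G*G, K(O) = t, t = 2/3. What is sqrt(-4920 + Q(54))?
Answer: 2*I*sqrt(50442)/3 ≈ 149.73*I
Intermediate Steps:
t = 2/3 (t = 2*(1/3) = 2/3 ≈ 0.66667)
K(O) = 2/3
P(s, G) = G**2 + s**2 (P(s, G) = s**2 + G**2 = G**2 + s**2)
Q(U) = -8/3 - 6*U**2 (Q(U) = ((2/3)**2 + U**2)*(-6) = (4/9 + U**2)*(-6) = -8/3 - 6*U**2)
sqrt(-4920 + Q(54)) = sqrt(-4920 + (-8/3 - 6*54**2)) = sqrt(-4920 + (-8/3 - 6*2916)) = sqrt(-4920 + (-8/3 - 17496)) = sqrt(-4920 - 52496/3) = sqrt(-67256/3) = 2*I*sqrt(50442)/3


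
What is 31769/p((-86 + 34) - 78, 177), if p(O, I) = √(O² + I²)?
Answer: 31769*√48229/48229 ≈ 144.66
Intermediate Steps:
p(O, I) = √(I² + O²)
31769/p((-86 + 34) - 78, 177) = 31769/(√(177² + ((-86 + 34) - 78)²)) = 31769/(√(31329 + (-52 - 78)²)) = 31769/(√(31329 + (-130)²)) = 31769/(√(31329 + 16900)) = 31769/(√48229) = 31769*(√48229/48229) = 31769*√48229/48229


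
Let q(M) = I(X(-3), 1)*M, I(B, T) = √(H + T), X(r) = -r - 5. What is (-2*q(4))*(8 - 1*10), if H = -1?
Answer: 0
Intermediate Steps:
X(r) = -5 - r
I(B, T) = √(-1 + T)
q(M) = 0 (q(M) = √(-1 + 1)*M = √0*M = 0*M = 0)
(-2*q(4))*(8 - 1*10) = (-2*0)*(8 - 1*10) = 0*(8 - 10) = 0*(-2) = 0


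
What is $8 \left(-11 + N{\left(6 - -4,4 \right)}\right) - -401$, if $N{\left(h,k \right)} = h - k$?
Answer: $361$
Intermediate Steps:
$8 \left(-11 + N{\left(6 - -4,4 \right)}\right) - -401 = 8 \left(-11 + \left(\left(6 - -4\right) - 4\right)\right) - -401 = 8 \left(-11 + \left(\left(6 + 4\right) - 4\right)\right) + 401 = 8 \left(-11 + \left(10 - 4\right)\right) + 401 = 8 \left(-11 + 6\right) + 401 = 8 \left(-5\right) + 401 = -40 + 401 = 361$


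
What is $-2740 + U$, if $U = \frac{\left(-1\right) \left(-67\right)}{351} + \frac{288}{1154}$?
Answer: $- \frac{554834777}{202527} \approx -2739.6$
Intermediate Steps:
$U = \frac{89203}{202527}$ ($U = 67 \cdot \frac{1}{351} + 288 \cdot \frac{1}{1154} = \frac{67}{351} + \frac{144}{577} = \frac{89203}{202527} \approx 0.44045$)
$-2740 + U = -2740 + \frac{89203}{202527} = - \frac{554834777}{202527}$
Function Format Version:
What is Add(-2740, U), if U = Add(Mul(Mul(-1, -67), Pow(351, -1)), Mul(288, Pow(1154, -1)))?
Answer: Rational(-554834777, 202527) ≈ -2739.6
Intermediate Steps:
U = Rational(89203, 202527) (U = Add(Mul(67, Rational(1, 351)), Mul(288, Rational(1, 1154))) = Add(Rational(67, 351), Rational(144, 577)) = Rational(89203, 202527) ≈ 0.44045)
Add(-2740, U) = Add(-2740, Rational(89203, 202527)) = Rational(-554834777, 202527)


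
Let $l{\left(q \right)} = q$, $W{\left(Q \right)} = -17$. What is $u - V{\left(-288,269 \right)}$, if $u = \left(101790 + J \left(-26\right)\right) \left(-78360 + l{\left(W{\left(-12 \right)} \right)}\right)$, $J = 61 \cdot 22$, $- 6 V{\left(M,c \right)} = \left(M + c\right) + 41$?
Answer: $- \frac{15729793627}{3} \approx -5.2433 \cdot 10^{9}$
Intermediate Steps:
$V{\left(M,c \right)} = - \frac{41}{6} - \frac{M}{6} - \frac{c}{6}$ ($V{\left(M,c \right)} = - \frac{\left(M + c\right) + 41}{6} = - \frac{41 + M + c}{6} = - \frac{41}{6} - \frac{M}{6} - \frac{c}{6}$)
$J = 1342$
$u = -5243264546$ ($u = \left(101790 + 1342 \left(-26\right)\right) \left(-78360 - 17\right) = \left(101790 - 34892\right) \left(-78377\right) = 66898 \left(-78377\right) = -5243264546$)
$u - V{\left(-288,269 \right)} = -5243264546 - \left(- \frac{41}{6} - -48 - \frac{269}{6}\right) = -5243264546 - \left(- \frac{41}{6} + 48 - \frac{269}{6}\right) = -5243264546 - - \frac{11}{3} = -5243264546 + \frac{11}{3} = - \frac{15729793627}{3}$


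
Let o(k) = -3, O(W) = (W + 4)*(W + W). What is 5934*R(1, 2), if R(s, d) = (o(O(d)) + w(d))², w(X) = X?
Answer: 5934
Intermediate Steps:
O(W) = 2*W*(4 + W) (O(W) = (4 + W)*(2*W) = 2*W*(4 + W))
R(s, d) = (-3 + d)²
5934*R(1, 2) = 5934*(-3 + 2)² = 5934*(-1)² = 5934*1 = 5934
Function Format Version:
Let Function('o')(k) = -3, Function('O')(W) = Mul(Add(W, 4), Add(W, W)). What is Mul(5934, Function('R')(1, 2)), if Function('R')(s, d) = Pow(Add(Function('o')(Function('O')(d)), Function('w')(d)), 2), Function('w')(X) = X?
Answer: 5934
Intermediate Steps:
Function('O')(W) = Mul(2, W, Add(4, W)) (Function('O')(W) = Mul(Add(4, W), Mul(2, W)) = Mul(2, W, Add(4, W)))
Function('R')(s, d) = Pow(Add(-3, d), 2)
Mul(5934, Function('R')(1, 2)) = Mul(5934, Pow(Add(-3, 2), 2)) = Mul(5934, Pow(-1, 2)) = Mul(5934, 1) = 5934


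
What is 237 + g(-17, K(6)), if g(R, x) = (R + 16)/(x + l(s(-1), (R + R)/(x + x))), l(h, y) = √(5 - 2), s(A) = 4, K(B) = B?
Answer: 2605/11 + √3/33 ≈ 236.87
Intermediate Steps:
l(h, y) = √3
g(R, x) = (16 + R)/(x + √3) (g(R, x) = (R + 16)/(x + √3) = (16 + R)/(x + √3))
237 + g(-17, K(6)) = 237 + (16 - 17)/(6 + √3) = 237 - 1/(6 + √3)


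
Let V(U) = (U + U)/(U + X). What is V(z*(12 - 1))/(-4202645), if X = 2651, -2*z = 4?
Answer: 4/1004432155 ≈ 3.9824e-9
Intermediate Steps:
z = -2 (z = -½*4 = -2)
V(U) = 2*U/(2651 + U) (V(U) = (U + U)/(U + 2651) = (2*U)/(2651 + U) = 2*U/(2651 + U))
V(z*(12 - 1))/(-4202645) = (2*(-2*(12 - 1))/(2651 - 2*(12 - 1)))/(-4202645) = (2*(-2*11)/(2651 - 2*11))*(-1/4202645) = (2*(-22)/(2651 - 22))*(-1/4202645) = (2*(-22)/2629)*(-1/4202645) = (2*(-22)*(1/2629))*(-1/4202645) = -4/239*(-1/4202645) = 4/1004432155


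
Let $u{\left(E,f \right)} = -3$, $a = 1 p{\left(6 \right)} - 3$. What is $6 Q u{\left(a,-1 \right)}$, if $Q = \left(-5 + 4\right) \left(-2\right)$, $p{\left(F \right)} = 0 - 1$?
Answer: $-36$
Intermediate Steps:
$p{\left(F \right)} = -1$
$a = -4$ ($a = 1 \left(-1\right) - 3 = -1 - 3 = -4$)
$Q = 2$ ($Q = \left(-1\right) \left(-2\right) = 2$)
$6 Q u{\left(a,-1 \right)} = 6 \cdot 2 \left(-3\right) = 12 \left(-3\right) = -36$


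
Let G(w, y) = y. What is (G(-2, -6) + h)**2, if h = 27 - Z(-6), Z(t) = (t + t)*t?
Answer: 2601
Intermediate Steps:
Z(t) = 2*t**2 (Z(t) = (2*t)*t = 2*t**2)
h = -45 (h = 27 - 2*(-6)**2 = 27 - 2*36 = 27 - 1*72 = 27 - 72 = -45)
(G(-2, -6) + h)**2 = (-6 - 45)**2 = (-51)**2 = 2601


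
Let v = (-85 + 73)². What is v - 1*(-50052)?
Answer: 50196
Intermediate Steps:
v = 144 (v = (-12)² = 144)
v - 1*(-50052) = 144 - 1*(-50052) = 144 + 50052 = 50196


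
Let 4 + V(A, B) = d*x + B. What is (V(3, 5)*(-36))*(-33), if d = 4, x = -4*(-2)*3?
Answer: 115236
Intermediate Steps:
x = 24 (x = 8*3 = 24)
V(A, B) = 92 + B (V(A, B) = -4 + (4*24 + B) = -4 + (96 + B) = 92 + B)
(V(3, 5)*(-36))*(-33) = ((92 + 5)*(-36))*(-33) = (97*(-36))*(-33) = -3492*(-33) = 115236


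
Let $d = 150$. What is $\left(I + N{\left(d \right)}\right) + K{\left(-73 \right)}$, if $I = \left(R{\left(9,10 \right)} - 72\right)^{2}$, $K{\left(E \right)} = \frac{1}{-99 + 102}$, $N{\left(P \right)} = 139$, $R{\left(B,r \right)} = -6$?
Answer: $\frac{18670}{3} \approx 6223.3$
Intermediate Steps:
$K{\left(E \right)} = \frac{1}{3}$
$I = 6084$ ($I = \left(-6 - 72\right)^{2} = \left(-78\right)^{2} = 6084$)
$\left(I + N{\left(d \right)}\right) + K{\left(-73 \right)} = \left(6084 + 139\right) + \frac{1}{3} = 6223 + \frac{1}{3} = \frac{18670}{3}$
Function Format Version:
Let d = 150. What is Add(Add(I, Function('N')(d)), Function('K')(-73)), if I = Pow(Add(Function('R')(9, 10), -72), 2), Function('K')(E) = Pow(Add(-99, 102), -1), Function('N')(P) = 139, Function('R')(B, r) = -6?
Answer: Rational(18670, 3) ≈ 6223.3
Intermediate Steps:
Function('K')(E) = Rational(1, 3) (Function('K')(E) = Pow(3, -1) = Rational(1, 3))
I = 6084 (I = Pow(Add(-6, -72), 2) = Pow(-78, 2) = 6084)
Add(Add(I, Function('N')(d)), Function('K')(-73)) = Add(Add(6084, 139), Rational(1, 3)) = Add(6223, Rational(1, 3)) = Rational(18670, 3)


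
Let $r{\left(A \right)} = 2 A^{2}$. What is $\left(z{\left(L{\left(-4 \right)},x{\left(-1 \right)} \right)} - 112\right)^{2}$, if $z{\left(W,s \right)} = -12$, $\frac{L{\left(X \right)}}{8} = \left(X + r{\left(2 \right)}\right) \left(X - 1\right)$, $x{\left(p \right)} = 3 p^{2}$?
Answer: $15376$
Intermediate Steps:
$L{\left(X \right)} = 8 \left(-1 + X\right) \left(8 + X\right)$ ($L{\left(X \right)} = 8 \left(X + 2 \cdot 2^{2}\right) \left(X - 1\right) = 8 \left(X + 2 \cdot 4\right) \left(-1 + X\right) = 8 \left(X + 8\right) \left(-1 + X\right) = 8 \left(8 + X\right) \left(-1 + X\right) = 8 \left(-1 + X\right) \left(8 + X\right)$)
$\left(z{\left(L{\left(-4 \right)},x{\left(-1 \right)} \right)} - 112\right)^{2} = \left(-12 - 112\right)^{2} = \left(-124\right)^{2} = 15376$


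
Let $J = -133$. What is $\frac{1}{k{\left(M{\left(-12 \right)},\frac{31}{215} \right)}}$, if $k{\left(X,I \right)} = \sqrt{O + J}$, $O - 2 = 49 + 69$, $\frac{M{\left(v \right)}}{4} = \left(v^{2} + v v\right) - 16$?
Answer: $- \frac{i \sqrt{13}}{13} \approx - 0.27735 i$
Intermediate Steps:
$M{\left(v \right)} = -64 + 8 v^{2}$ ($M{\left(v \right)} = 4 \left(\left(v^{2} + v v\right) - 16\right) = 4 \left(\left(v^{2} + v^{2}\right) - 16\right) = 4 \left(2 v^{2} - 16\right) = 4 \left(-16 + 2 v^{2}\right) = -64 + 8 v^{2}$)
$O = 120$ ($O = 2 + \left(49 + 69\right) = 2 + 118 = 120$)
$k{\left(X,I \right)} = i \sqrt{13}$ ($k{\left(X,I \right)} = \sqrt{120 - 133} = \sqrt{-13} = i \sqrt{13}$)
$\frac{1}{k{\left(M{\left(-12 \right)},\frac{31}{215} \right)}} = \frac{1}{i \sqrt{13}} = - \frac{i \sqrt{13}}{13}$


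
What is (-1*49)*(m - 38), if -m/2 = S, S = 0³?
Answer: 1862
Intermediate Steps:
S = 0
m = 0 (m = -2*0 = 0)
(-1*49)*(m - 38) = (-1*49)*(0 - 38) = -49*(-38) = 1862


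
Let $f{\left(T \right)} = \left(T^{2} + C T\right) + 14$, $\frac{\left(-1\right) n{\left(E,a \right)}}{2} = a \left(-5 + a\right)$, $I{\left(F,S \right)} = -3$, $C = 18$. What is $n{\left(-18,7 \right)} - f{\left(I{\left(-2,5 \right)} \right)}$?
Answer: $3$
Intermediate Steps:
$n{\left(E,a \right)} = - 2 a \left(-5 + a\right)$
$f{\left(T \right)} = 14 + T^{2} + 18 T$ ($f{\left(T \right)} = \left(T^{2} + 18 T\right) + 14 = 14 + T^{2} + 18 T$)
$n{\left(-18,7 \right)} - f{\left(I{\left(-2,5 \right)} \right)} = 2 \cdot 7 \left(5 - 7\right) - \left(14 + \left(-3\right)^{2} + 18 \left(-3\right)\right) = 2 \cdot 7 \left(5 - 7\right) - \left(14 + 9 - 54\right) = 2 \cdot 7 \left(-2\right) - -31 = -28 + 31 = 3$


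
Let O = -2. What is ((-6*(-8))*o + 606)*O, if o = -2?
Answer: -1020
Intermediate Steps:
((-6*(-8))*o + 606)*O = (-6*(-8)*(-2) + 606)*(-2) = (48*(-2) + 606)*(-2) = (-96 + 606)*(-2) = 510*(-2) = -1020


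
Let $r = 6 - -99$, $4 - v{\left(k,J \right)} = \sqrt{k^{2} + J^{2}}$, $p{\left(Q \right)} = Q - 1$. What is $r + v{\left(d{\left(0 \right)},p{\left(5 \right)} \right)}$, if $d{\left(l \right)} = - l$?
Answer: $105$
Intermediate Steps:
$p{\left(Q \right)} = -1 + Q$
$v{\left(k,J \right)} = 4 - \sqrt{J^{2} + k^{2}}$ ($v{\left(k,J \right)} = 4 - \sqrt{k^{2} + J^{2}} = 4 - \sqrt{J^{2} + k^{2}}$)
$r = 105$ ($r = 6 + 99 = 105$)
$r + v{\left(d{\left(0 \right)},p{\left(5 \right)} \right)} = 105 + \left(4 - \sqrt{\left(-1 + 5\right)^{2} + \left(\left(-1\right) 0\right)^{2}}\right) = 105 + \left(4 - \sqrt{4^{2} + 0^{2}}\right) = 105 + \left(4 - \sqrt{16 + 0}\right) = 105 + \left(4 - \sqrt{16}\right) = 105 + \left(4 - 4\right) = 105 + 0 = 105$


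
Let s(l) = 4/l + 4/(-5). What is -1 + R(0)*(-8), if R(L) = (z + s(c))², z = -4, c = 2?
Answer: -1593/25 ≈ -63.720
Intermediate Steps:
s(l) = -⅘ + 4/l (s(l) = 4/l + 4*(-⅕) = 4/l - ⅘ = -⅘ + 4/l)
R(L) = 196/25 (R(L) = (-4 + (-⅘ + 4/2))² = (-4 + (-⅘ + 4*(½)))² = (-4 + (-⅘ + 2))² = (-4 + 6/5)² = (-14/5)² = 196/25)
-1 + R(0)*(-8) = -1 + (196/25)*(-8) = -1 - 1568/25 = -1593/25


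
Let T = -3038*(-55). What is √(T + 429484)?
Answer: 3*√66286 ≈ 772.38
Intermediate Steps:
T = 167090
√(T + 429484) = √(167090 + 429484) = √596574 = 3*√66286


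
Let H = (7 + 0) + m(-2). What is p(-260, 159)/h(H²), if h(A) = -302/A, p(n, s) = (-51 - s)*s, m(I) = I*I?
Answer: 2020095/151 ≈ 13378.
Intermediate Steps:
m(I) = I²
p(n, s) = s*(-51 - s)
H = 11 (H = (7 + 0) + (-2)² = 7 + 4 = 11)
p(-260, 159)/h(H²) = (-1*159*(51 + 159))/((-302/(11²))) = (-1*159*210)/((-302/121)) = -33390/((-302*1/121)) = -33390/(-302/121) = -33390*(-121/302) = 2020095/151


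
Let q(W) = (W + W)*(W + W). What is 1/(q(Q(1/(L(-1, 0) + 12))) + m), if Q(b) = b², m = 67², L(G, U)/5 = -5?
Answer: 28561/128210333 ≈ 0.00022277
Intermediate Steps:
L(G, U) = -25 (L(G, U) = 5*(-5) = -25)
m = 4489
q(W) = 4*W² (q(W) = (2*W)*(2*W) = 4*W²)
1/(q(Q(1/(L(-1, 0) + 12))) + m) = 1/(4*((1/(-25 + 12))²)² + 4489) = 1/(4*((1/(-13))²)² + 4489) = 1/(4*((-1/13)²)² + 4489) = 1/(4*(1/169)² + 4489) = 1/(4*(1/28561) + 4489) = 1/(4/28561 + 4489) = 1/(128210333/28561) = 28561/128210333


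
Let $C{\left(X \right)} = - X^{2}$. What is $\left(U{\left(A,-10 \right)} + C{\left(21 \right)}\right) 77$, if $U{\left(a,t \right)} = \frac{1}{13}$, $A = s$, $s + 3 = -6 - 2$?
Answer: $- \frac{441364}{13} \approx -33951.0$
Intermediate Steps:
$s = -11$ ($s = -3 - 8 = -11$)
$A = -11$
$U{\left(a,t \right)} = \frac{1}{13}$
$\left(U{\left(A,-10 \right)} + C{\left(21 \right)}\right) 77 = \left(\frac{1}{13} - 21^{2}\right) 77 = \left(\frac{1}{13} - 441\right) 77 = \left(- \frac{5732}{13}\right) 77 = - \frac{441364}{13}$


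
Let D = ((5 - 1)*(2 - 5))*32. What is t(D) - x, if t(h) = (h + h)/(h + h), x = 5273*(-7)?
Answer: 36912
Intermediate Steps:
x = -36911
D = -384 (D = (4*(-3))*32 = -12*32 = -384)
t(h) = 1 (t(h) = (2*h)/((2*h)) = (2*h)*(1/(2*h)) = 1)
t(D) - x = 1 - 1*(-36911) = 1 + 36911 = 36912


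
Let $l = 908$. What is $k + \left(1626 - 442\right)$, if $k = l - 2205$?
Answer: $-113$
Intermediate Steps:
$k = -1297$ ($k = 908 - 2205 = -1297$)
$k + \left(1626 - 442\right) = -1297 + \left(1626 - 442\right) = -1297 + 1184 = -113$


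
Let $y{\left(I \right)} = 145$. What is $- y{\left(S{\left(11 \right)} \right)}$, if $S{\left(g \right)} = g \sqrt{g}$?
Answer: $-145$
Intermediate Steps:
$S{\left(g \right)} = g^{\frac{3}{2}}$
$- y{\left(S{\left(11 \right)} \right)} = \left(-1\right) 145 = -145$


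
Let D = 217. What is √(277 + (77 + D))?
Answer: √571 ≈ 23.896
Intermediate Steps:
√(277 + (77 + D)) = √(277 + (77 + 217)) = √(277 + 294) = √571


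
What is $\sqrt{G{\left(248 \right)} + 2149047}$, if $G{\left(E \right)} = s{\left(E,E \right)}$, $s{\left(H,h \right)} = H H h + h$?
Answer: $\sqrt{17402287} \approx 4171.6$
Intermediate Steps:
$s{\left(H,h \right)} = h + h H^{2}$ ($s{\left(H,h \right)} = H^{2} h + h = h H^{2} + h = h + h H^{2}$)
$G{\left(E \right)} = E \left(1 + E^{2}\right)$
$\sqrt{G{\left(248 \right)} + 2149047} = \sqrt{\left(248 + 248^{3}\right) + 2149047} = \sqrt{\left(248 + 15252992\right) + 2149047} = \sqrt{15253240 + 2149047} = \sqrt{17402287}$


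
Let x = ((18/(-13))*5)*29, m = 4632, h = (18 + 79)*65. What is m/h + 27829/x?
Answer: -453782893/3291210 ≈ -137.88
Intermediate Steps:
h = 6305 (h = 97*65 = 6305)
x = -2610/13 (x = ((18*(-1/13))*5)*29 = -18/13*5*29 = -90/13*29 = -2610/13 ≈ -200.77)
m/h + 27829/x = 4632/6305 + 27829/(-2610/13) = 4632*(1/6305) + 27829*(-13/2610) = 4632/6305 - 361777/2610 = -453782893/3291210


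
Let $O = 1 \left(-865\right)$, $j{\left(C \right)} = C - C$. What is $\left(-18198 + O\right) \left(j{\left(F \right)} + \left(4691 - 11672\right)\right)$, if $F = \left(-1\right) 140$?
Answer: $133078803$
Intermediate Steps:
$F = -140$
$j{\left(C \right)} = 0$
$O = -865$
$\left(-18198 + O\right) \left(j{\left(F \right)} + \left(4691 - 11672\right)\right) = \left(-18198 - 865\right) \left(0 + \left(4691 - 11672\right)\right) = - 19063 \left(0 - 6981\right) = \left(-19063\right) \left(-6981\right) = 133078803$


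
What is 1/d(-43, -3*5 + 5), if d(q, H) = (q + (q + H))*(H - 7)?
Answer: 1/1632 ≈ 0.00061275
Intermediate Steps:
d(q, H) = (-7 + H)*(H + 2*q) (d(q, H) = (q + (H + q))*(-7 + H) = (H + 2*q)*(-7 + H) = (-7 + H)*(H + 2*q))
1/d(-43, -3*5 + 5) = 1/((-3*5 + 5)² - 14*(-43) - 7*(-3*5 + 5) + 2*(-3*5 + 5)*(-43)) = 1/((-15 + 5)² + 602 - 7*(-15 + 5) + 2*(-15 + 5)*(-43)) = 1/((-10)² + 602 - 7*(-10) + 2*(-10)*(-43)) = 1/(100 + 602 + 70 + 860) = 1/1632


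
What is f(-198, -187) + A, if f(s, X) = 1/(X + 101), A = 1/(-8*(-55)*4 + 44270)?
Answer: -11486/989645 ≈ -0.011606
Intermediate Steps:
A = 1/46030 (A = 1/(440*4 + 44270) = 1/(1760 + 44270) = 1/46030 ≈ 2.1725e-5)
f(s, X) = 1/(101 + X)
f(-198, -187) + A = 1/(101 - 187) + 1/46030 = 1/(-86) + 1/46030 = -1/86 + 1/46030 = -11486/989645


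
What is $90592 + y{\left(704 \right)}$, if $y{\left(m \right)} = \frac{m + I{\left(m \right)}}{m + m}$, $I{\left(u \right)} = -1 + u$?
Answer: $\frac{127554943}{1408} \approx 90593.0$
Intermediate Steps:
$y{\left(m \right)} = \frac{-1 + 2 m}{2 m}$ ($y{\left(m \right)} = \frac{m + \left(-1 + m\right)}{m + m} = \frac{-1 + 2 m}{2 m}$)
$90592 + y{\left(704 \right)} = 90592 + \frac{- \frac{1}{2} + 704}{704} = 90592 + \frac{1}{704} \cdot \frac{1407}{2} = 90592 + \frac{1407}{1408} = \frac{127554943}{1408}$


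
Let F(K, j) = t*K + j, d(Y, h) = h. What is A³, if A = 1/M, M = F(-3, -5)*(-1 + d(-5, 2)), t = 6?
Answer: -1/12167 ≈ -8.2190e-5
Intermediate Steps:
F(K, j) = j + 6*K (F(K, j) = 6*K + j = j + 6*K)
M = -23 (M = (-5 + 6*(-3))*(-1 + 2) = (-5 - 18)*1 = -23*1 = -23)
A = -1/23 (A = 1/(-23) = -1/23 ≈ -0.043478)
A³ = (-1/23)³ = -1/12167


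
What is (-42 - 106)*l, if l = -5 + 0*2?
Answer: 740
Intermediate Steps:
l = -5 (l = -5 + 0 = -5)
(-42 - 106)*l = (-42 - 106)*(-5) = -148*(-5) = 740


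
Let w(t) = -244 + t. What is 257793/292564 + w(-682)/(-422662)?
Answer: 54615109615/61827842684 ≈ 0.88334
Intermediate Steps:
257793/292564 + w(-682)/(-422662) = 257793/292564 + (-244 - 682)/(-422662) = 257793*(1/292564) - 926*(-1/422662) = 257793/292564 + 463/211331 = 54615109615/61827842684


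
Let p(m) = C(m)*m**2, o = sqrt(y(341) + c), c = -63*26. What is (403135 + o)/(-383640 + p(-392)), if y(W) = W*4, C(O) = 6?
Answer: 403135/538344 + I*sqrt(274)/538344 ≈ 0.74884 + 3.0748e-5*I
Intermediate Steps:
c = -1638
y(W) = 4*W
o = I*sqrt(274) (o = sqrt(4*341 - 1638) = sqrt(1364 - 1638) = sqrt(-274) = I*sqrt(274) ≈ 16.553*I)
p(m) = 6*m**2
(403135 + o)/(-383640 + p(-392)) = (403135 + I*sqrt(274))/(-383640 + 6*(-392)**2) = (403135 + I*sqrt(274))/(-383640 + 6*153664) = (403135 + I*sqrt(274))/(-383640 + 921984) = (403135 + I*sqrt(274))/538344 = (403135 + I*sqrt(274))*(1/538344) = 403135/538344 + I*sqrt(274)/538344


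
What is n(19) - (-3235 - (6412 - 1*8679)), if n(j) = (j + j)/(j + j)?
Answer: 969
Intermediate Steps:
n(j) = 1 (n(j) = (2*j)/((2*j)) = (2*j)*(1/(2*j)) = 1)
n(19) - (-3235 - (6412 - 1*8679)) = 1 - (-3235 - (6412 - 1*8679)) = 1 - (-3235 - (6412 - 8679)) = 1 - (-3235 - 1*(-2267)) = 1 - (-3235 + 2267) = 1 - 1*(-968) = 1 + 968 = 969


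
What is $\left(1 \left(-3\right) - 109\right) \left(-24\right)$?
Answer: $2688$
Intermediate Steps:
$\left(1 \left(-3\right) - 109\right) \left(-24\right) = \left(-3 - 109\right) \left(-24\right) = \left(-112\right) \left(-24\right) = 2688$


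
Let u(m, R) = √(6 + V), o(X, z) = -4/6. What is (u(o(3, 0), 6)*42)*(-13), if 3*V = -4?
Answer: -182*√42 ≈ -1179.5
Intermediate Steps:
V = -4/3 (V = (⅓)*(-4) = -4/3 ≈ -1.3333)
o(X, z) = -⅔ (o(X, z) = -4*⅙ = -⅔)
u(m, R) = √42/3 (u(m, R) = √(6 - 4/3) = √(14/3) = √42/3)
(u(o(3, 0), 6)*42)*(-13) = ((√42/3)*42)*(-13) = (14*√42)*(-13) = -182*√42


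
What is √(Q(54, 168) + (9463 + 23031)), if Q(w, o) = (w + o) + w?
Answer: √32770 ≈ 181.02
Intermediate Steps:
Q(w, o) = o + 2*w (Q(w, o) = (o + w) + w = o + 2*w)
√(Q(54, 168) + (9463 + 23031)) = √((168 + 2*54) + (9463 + 23031)) = √((168 + 108) + 32494) = √(276 + 32494) = √32770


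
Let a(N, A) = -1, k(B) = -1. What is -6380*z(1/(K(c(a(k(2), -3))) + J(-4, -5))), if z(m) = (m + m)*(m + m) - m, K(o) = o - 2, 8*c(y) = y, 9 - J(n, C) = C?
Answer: 643104/1805 ≈ 356.29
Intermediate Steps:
J(n, C) = 9 - C
c(y) = y/8
K(o) = -2 + o
z(m) = -m + 4*m² (z(m) = (2*m)*(2*m) - m = 4*m² - m = -m + 4*m²)
-6380*z(1/(K(c(a(k(2), -3))) + J(-4, -5))) = -6380*(-1 + 4/((-2 + (⅛)*(-1)) + (9 - 1*(-5))))/((-2 + (⅛)*(-1)) + (9 - 1*(-5))) = -6380*(-1 + 4/((-2 - ⅛) + (9 + 5)))/((-2 - ⅛) + (9 + 5)) = -6380*(-1 + 4/(-17/8 + 14))/(-17/8 + 14) = -6380*(-1 + 4/(95/8))/95/8 = -10208*(-1 + 4*(8/95))/19 = -10208*(-1 + 32/95)/19 = -10208*(-63)/(19*95) = -6380*(-504/9025) = 643104/1805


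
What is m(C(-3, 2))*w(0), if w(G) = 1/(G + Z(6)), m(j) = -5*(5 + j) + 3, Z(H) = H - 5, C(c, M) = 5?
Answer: -47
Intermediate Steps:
Z(H) = -5 + H
m(j) = -22 - 5*j (m(j) = (-25 - 5*j) + 3 = -22 - 5*j)
w(G) = 1/(1 + G) (w(G) = 1/(G + (-5 + 6)) = 1/(G + 1) = 1/(1 + G))
m(C(-3, 2))*w(0) = (-22 - 5*5)/(1 + 0) = (-22 - 25)/1 = -47*1 = -47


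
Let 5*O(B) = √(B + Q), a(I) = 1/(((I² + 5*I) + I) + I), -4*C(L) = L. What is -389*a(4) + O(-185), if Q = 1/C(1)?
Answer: -389/44 + 3*I*√21/5 ≈ -8.8409 + 2.7495*I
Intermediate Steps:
C(L) = -L/4
Q = -4 (Q = 1/(-¼*1) = 1/(-¼) = -4)
a(I) = 1/(I² + 7*I) (a(I) = 1/((I² + 6*I) + I) = 1/(I² + 7*I))
O(B) = √(-4 + B)/5 (O(B) = √(B - 4)/5 = √(-4 + B)/5)
-389*a(4) + O(-185) = -389/(4*(7 + 4)) + √(-4 - 185)/5 = -389/(4*11) + √(-189)/5 = -389/(4*11) + (3*I*√21)/5 = -389*1/44 + 3*I*√21/5 = -389/44 + 3*I*√21/5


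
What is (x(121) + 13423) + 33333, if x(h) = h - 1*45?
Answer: 46832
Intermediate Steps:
x(h) = -45 + h (x(h) = h - 45 = -45 + h)
(x(121) + 13423) + 33333 = ((-45 + 121) + 13423) + 33333 = (76 + 13423) + 33333 = 13499 + 33333 = 46832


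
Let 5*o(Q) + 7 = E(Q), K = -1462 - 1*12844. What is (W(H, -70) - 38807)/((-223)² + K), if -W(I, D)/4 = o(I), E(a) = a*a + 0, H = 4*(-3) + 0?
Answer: -194583/177115 ≈ -1.0986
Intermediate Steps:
K = -14306 (K = -1462 - 12844 = -14306)
H = -12 (H = -12 + 0 = -12)
E(a) = a² (E(a) = a² + 0 = a²)
o(Q) = -7/5 + Q²/5
W(I, D) = 28/5 - 4*I²/5 (W(I, D) = -4*(-7/5 + I²/5) = 28/5 - 4*I²/5)
(W(H, -70) - 38807)/((-223)² + K) = ((28/5 - ⅘*(-12)²) - 38807)/((-223)² - 14306) = ((28/5 - ⅘*144) - 38807)/(49729 - 14306) = ((28/5 - 576/5) - 38807)/35423 = (-548/5 - 38807)*(1/35423) = -194583/5*1/35423 = -194583/177115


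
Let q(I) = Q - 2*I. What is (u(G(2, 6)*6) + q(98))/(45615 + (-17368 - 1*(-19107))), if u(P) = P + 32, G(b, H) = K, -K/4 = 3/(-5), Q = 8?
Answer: -354/118385 ≈ -0.0029902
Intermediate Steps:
K = 12/5 (K = -12/(-5) = -12*(-1)/5 = -4*(-⅗) = 12/5 ≈ 2.4000)
G(b, H) = 12/5
u(P) = 32 + P
q(I) = 8 - 2*I
(u(G(2, 6)*6) + q(98))/(45615 + (-17368 - 1*(-19107))) = ((32 + (12/5)*6) + (8 - 2*98))/(45615 + (-17368 - 1*(-19107))) = ((32 + 72/5) + (8 - 196))/(45615 + (-17368 + 19107)) = (232/5 - 188)/(45615 + 1739) = -708/5/47354 = -708/5*1/47354 = -354/118385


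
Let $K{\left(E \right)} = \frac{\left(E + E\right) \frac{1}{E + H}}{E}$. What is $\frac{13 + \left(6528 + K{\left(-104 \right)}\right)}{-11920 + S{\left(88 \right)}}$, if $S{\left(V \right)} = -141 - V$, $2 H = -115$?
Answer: $- \frac{2112739}{3924127} \approx -0.5384$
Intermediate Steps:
$H = - \frac{115}{2}$ ($H = \frac{1}{2} \left(-115\right) = - \frac{115}{2} \approx -57.5$)
$K{\left(E \right)} = \frac{2}{- \frac{115}{2} + E}$ ($K{\left(E \right)} = \frac{\left(E + E\right) \frac{1}{E - \frac{115}{2}}}{E} = \frac{2 E \frac{1}{- \frac{115}{2} + E}}{E} = \frac{2}{- \frac{115}{2} + E}$)
$\frac{13 + \left(6528 + K{\left(-104 \right)}\right)}{-11920 + S{\left(88 \right)}} = \frac{13 + \left(6528 + \frac{4}{-115 + 2 \left(-104\right)}\right)}{-11920 - 229} = \frac{13 + \left(6528 + \frac{4}{-115 - 208}\right)}{-11920 - 229} = \frac{13 + \left(6528 + \frac{4}{-323}\right)}{-11920 - 229} = \frac{13 + \left(6528 + 4 \left(- \frac{1}{323}\right)\right)}{-12149} = \left(13 + \left(6528 - \frac{4}{323}\right)\right) \left(- \frac{1}{12149}\right) = \left(13 + \frac{2108540}{323}\right) \left(- \frac{1}{12149}\right) = \frac{2112739}{323} \left(- \frac{1}{12149}\right) = - \frac{2112739}{3924127}$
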